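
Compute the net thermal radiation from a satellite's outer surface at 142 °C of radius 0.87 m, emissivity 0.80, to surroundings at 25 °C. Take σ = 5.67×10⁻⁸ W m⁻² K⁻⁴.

A = 4πr² = 4π × (0.87)² = 9.51 m².
Convert: 142 °C = 415 K; 25 °C = 298 K.
Q = εσA(T⁴ − T_s⁴). T⁴ − T_s⁴ = (415)⁴ − (298)⁴ = 2.97×10^10 − 7.89×10^9 = 2.18×10^10 K⁴.
Q = 0.80 × 5.67×10⁻⁸ × 9.51 × 2.18×10^10 = 9390 W.

Q ≈ 9390 W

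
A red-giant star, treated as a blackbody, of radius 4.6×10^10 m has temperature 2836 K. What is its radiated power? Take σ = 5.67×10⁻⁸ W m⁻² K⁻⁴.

A = 4πr² = 4π × (4.6×10^10)² = 2.66×10^22 m².
P = σAT⁴ = 5.67×10⁻⁸ × 2.66×10^22 × (2836)⁴ = 5.67×10⁻⁸ × 2.66×10^22 × 6.47×10^13.
P = 9.75×10^28 W.

P ≈ 9.75×10^28 W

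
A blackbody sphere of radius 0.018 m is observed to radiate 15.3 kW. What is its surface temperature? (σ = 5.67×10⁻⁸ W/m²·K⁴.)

A = 4πr² = 4π × (0.018)² = 4.07×10^-3 m².
From P = σAT⁴, T = (P / σA)^(1/4) = (15300 / (5.67×10⁻⁸ × 4.07×10^-3))^(1/4).
T = (6.63×10^13)^(1/4) = 2850 K.

T ≈ 2850 K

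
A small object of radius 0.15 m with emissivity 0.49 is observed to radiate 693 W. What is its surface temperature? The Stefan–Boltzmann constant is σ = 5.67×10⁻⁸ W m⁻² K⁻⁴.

T ≈ 545 K

A = 4πr² = 4π × (0.15)² = 0.283 m².
From P = εσAT⁴, T = (P / εσA)^(1/4) = (693 / (0.49 × 5.67×10⁻⁸ × 0.283))^(1/4).
T = (8.82×10^10)^(1/4) = 545 K.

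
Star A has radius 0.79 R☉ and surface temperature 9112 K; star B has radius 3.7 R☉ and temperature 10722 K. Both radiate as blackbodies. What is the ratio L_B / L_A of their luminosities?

L = 4πR²σT⁴ ∝ R²T⁴, so L_B/L_A = (3.7/0.79)² × (10722/9112)⁴ = 21.9 × 1.92 = 42.1.

L_B/L_A ≈ 42.1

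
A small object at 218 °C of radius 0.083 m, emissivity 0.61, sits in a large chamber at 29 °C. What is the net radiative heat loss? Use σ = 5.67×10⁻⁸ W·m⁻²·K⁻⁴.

A = 4πr² = 4π × (0.083)² = 0.0866 m².
Convert: 218 °C = 491 K; 29 °C = 302 K.
Q = εσA(T⁴ − T_s⁴). T⁴ − T_s⁴ = (491)⁴ − (302)⁴ = 5.81×10^10 − 8.32×10^9 = 4.98×10^10 K⁴.
Q = 0.61 × 5.67×10⁻⁸ × 0.0866 × 4.98×10^10 = 149 W.

Q ≈ 149 W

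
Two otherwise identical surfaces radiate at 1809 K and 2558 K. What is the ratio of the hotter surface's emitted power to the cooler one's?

ratio ≈ 4.00

P ∝ T⁴, so the ratio is (2558/1809)⁴ = (1.414)⁴ = 4.00.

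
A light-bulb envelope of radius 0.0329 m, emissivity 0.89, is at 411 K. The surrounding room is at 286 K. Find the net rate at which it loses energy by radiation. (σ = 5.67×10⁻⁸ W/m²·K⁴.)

Q ≈ 15.0 W

A = 4πr² = 4π × (0.0329)² = 0.0136 m².
Q = εσA(T⁴ − T_s⁴). T⁴ − T_s⁴ = (411)⁴ − (286)⁴ = 2.85×10^10 − 6.69×10^9 = 2.18×10^10 K⁴.
Q = 0.89 × 5.67×10⁻⁸ × 0.0136 × 2.18×10^10 = 15.0 W.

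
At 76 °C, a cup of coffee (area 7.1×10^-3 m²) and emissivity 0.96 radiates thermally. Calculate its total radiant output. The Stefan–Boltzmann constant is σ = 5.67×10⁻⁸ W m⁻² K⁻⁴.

76 °C = 349 K.
Stefan–Boltzmann: P = εσAT⁴ = 0.96 × 5.67×10⁻⁸ × 7.10×10^-3 × (349)⁴ = 0.96 × 5.67×10⁻⁸ × 7.10×10^-3 × 1.48×10^10.
P = 5.73 W.

P ≈ 5.73 W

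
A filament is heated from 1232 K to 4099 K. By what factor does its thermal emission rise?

P ∝ T⁴, so the ratio is (4099/1232)⁴ = (3.327)⁴ = 123.

ratio ≈ 123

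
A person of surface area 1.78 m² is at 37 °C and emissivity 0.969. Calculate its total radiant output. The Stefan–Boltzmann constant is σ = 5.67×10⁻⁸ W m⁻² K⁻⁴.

P ≈ 903 W

37 °C = 310 K.
Stefan–Boltzmann: P = εσAT⁴ = 0.969 × 5.67×10⁻⁸ × 1.78 × (310)⁴ = 0.969 × 5.67×10⁻⁸ × 1.78 × 9.24×10^9.
P = 903 W.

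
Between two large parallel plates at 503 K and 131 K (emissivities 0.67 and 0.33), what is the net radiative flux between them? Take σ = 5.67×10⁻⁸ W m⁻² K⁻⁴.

For two large parallel gray plates, q = σ(T₁⁴ − T₂⁴) / (1/ε₁ + 1/ε₂ − 1).
1/ε₁ + 1/ε₂ − 1 = 1/0.67 + 1/0.33 − 1 = 3.523.
T₁⁴ − T₂⁴ = 6.40×10^10 − 2.94×10^8 = 6.37×10^10 K⁴.
q = 5.67×10⁻⁸ × 6.37×10^10 / 3.523 = 1030 W/m².

q ≈ 1030 W/m²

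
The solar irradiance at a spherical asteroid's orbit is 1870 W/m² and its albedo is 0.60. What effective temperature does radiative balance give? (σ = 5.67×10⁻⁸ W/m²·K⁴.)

Power absorbed = (1−a)S·πR²; power emitted = 4πR²σT⁴. Equating and cancelling πR²:
T = ((1−a)S / 4σ)^(1/4) = (748 / (4 × 5.67×10⁻⁸))^(1/4) = (3.30×10^9)^(1/4).
T = 240 K.

T ≈ 240 K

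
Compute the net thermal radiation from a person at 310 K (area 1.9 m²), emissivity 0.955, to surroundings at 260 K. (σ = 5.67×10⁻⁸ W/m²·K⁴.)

Q ≈ 480 W

Q = εσA(T⁴ − T_s⁴). T⁴ − T_s⁴ = (310)⁴ − (260)⁴ = 9.24×10^9 − 4.57×10^9 = 4.67×10^9 K⁴.
Q = 0.955 × 5.67×10⁻⁸ × 1.90 × 4.67×10^9 = 480 W.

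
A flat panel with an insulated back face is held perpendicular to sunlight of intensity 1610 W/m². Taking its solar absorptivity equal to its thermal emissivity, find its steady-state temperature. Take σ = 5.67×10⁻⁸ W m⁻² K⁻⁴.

Absorbed flux αS = emitted flux εσT⁴ (one radiating face); with α = ε, T = (S/σ)^(1/4).
T = (1610 / 5.67×10⁻⁸)^(1/4) = (2.84×10^10)^(1/4).
T = 410 K.

T ≈ 410 K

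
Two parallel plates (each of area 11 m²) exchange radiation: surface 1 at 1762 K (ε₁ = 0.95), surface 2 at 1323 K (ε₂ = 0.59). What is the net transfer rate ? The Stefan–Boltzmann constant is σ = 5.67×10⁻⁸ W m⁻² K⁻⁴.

Q ≈ 2.35×10^6 W

For two large parallel gray plates, q = σ(T₁⁴ − T₂⁴) / (1/ε₁ + 1/ε₂ − 1).
1/ε₁ + 1/ε₂ − 1 = 1/0.95 + 1/0.59 − 1 = 1.748.
T₁⁴ − T₂⁴ = 9.64×10^12 − 3.06×10^12 = 6.58×10^12 K⁴.
q = 5.67×10⁻⁸ × 6.58×10^12 / 1.748 = 2.13×10^5 W/m².
Q = q·A = 2.13×10^5 × 11 = 2.35×10^6 W.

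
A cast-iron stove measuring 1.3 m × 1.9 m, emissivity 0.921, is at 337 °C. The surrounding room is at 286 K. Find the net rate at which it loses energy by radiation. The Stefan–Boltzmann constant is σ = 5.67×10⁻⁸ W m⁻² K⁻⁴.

A = 1.3 × 1.9 = 2.47 m².
Convert: 337 °C = 610 K.
Q = εσA(T⁴ − T_s⁴). T⁴ − T_s⁴ = (610)⁴ − (286)⁴ = 1.38×10^11 − 6.69×10^9 = 1.32×10^11 K⁴.
Q = 0.921 × 5.67×10⁻⁸ × 2.47 × 1.32×10^11 = 17000 W.

Q ≈ 17000 W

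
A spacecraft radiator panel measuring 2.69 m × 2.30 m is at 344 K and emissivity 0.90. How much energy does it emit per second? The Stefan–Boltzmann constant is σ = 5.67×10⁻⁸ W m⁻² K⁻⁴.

P ≈ 4420 W

A = 2.69 × 2.30 = 6.19 m².
P = εσAT⁴ = 0.90 × 5.67×10⁻⁸ × 6.19 × (344)⁴ = 0.90 × 5.67×10⁻⁸ × 6.19 × 1.40×10^10.
P = 4420 W.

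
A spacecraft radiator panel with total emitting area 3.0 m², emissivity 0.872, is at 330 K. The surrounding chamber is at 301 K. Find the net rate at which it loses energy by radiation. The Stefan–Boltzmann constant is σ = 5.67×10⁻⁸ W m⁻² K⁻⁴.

Q = εσA(T⁴ − T_s⁴). T⁴ − T_s⁴ = (330)⁴ − (301)⁴ = 1.19×10^10 − 8.21×10^9 = 3.65×10^9 K⁴.
Q = 0.872 × 5.67×10⁻⁸ × 3.00 × 3.65×10^9 = 541 W.

Q ≈ 541 W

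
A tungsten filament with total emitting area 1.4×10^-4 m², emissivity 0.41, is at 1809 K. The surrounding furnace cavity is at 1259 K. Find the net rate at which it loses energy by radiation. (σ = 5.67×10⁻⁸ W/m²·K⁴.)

Q ≈ 26.7 W

Q = εσA(T⁴ − T_s⁴). T⁴ − T_s⁴ = (1809)⁴ − (1259)⁴ = 1.07×10^13 − 2.51×10^12 = 8.20×10^12 K⁴.
Q = 0.41 × 5.67×10⁻⁸ × 1.40×10^-4 × 8.20×10^12 = 26.7 W.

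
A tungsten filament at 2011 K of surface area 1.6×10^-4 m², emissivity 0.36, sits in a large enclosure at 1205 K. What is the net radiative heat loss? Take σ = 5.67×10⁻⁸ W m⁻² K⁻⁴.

Q = εσA(T⁴ − T_s⁴). T⁴ − T_s⁴ = (2011)⁴ − (1205)⁴ = 1.64×10^13 − 2.11×10^12 = 1.42×10^13 K⁴.
Q = 0.36 × 5.67×10⁻⁸ × 1.60×10^-4 × 1.42×10^13 = 46.5 W.

Q ≈ 46.5 W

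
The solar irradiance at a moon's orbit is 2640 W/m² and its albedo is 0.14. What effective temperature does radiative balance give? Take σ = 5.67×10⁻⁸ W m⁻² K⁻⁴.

Power absorbed = (1−a)S·πR²; power emitted = 4πR²σT⁴. Equating and cancelling πR²:
T = ((1−a)S / 4σ)^(1/4) = (2270 / (4 × 5.67×10⁻⁸))^(1/4) = (1.00×10^10)^(1/4).
T = 316 K.

T ≈ 316 K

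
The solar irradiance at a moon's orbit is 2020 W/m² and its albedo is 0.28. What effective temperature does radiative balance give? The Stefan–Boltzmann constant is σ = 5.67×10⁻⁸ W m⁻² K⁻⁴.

T ≈ 283 K

Power absorbed = (1−a)S·πR²; power emitted = 4πR²σT⁴. Equating and cancelling πR²:
T = ((1−a)S / 4σ)^(1/4) = (1450 / (4 × 5.67×10⁻⁸))^(1/4) = (6.41×10^9)^(1/4).
T = 283 K.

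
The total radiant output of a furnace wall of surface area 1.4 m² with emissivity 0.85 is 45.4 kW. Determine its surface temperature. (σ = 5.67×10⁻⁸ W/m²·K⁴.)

From P = εσAT⁴, T = (P / εσA)^(1/4) = (45400 / (0.85 × 5.67×10⁻⁸ × 1.40))^(1/4).
T = (6.73×10^11)^(1/4) = 906 K.

T ≈ 906 K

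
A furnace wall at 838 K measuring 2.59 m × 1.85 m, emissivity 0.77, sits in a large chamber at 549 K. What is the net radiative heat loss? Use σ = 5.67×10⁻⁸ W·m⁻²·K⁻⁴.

Q ≈ 84200 W

A = 2.59 × 1.85 = 4.79 m².
Q = εσA(T⁴ − T_s⁴). T⁴ − T_s⁴ = (838)⁴ − (549)⁴ = 4.93×10^11 − 9.08×10^10 = 4.02×10^11 K⁴.
Q = 0.77 × 5.67×10⁻⁸ × 4.79 × 4.02×10^11 = 84200 W.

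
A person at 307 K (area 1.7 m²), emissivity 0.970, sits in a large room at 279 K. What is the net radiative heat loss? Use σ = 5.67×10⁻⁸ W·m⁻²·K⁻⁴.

Q ≈ 264 W

Q = εσA(T⁴ − T_s⁴). T⁴ − T_s⁴ = (307)⁴ − (279)⁴ = 8.88×10^9 − 6.06×10^9 = 2.82×10^9 K⁴.
Q = 0.970 × 5.67×10⁻⁸ × 1.70 × 2.82×10^9 = 264 W.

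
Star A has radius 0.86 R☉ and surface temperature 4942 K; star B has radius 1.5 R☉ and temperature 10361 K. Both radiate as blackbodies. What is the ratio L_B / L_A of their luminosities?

L_B/L_A ≈ 58.8

L = 4πR²σT⁴ ∝ R²T⁴, so L_B/L_A = (1.5/0.86)² × (10361/4942)⁴ = 3.04 × 19.3 = 58.8.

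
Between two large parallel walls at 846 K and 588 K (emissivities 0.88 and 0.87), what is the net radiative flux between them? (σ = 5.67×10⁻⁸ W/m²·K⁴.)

q ≈ 17300 W/m²

For two large parallel gray plates, q = σ(T₁⁴ − T₂⁴) / (1/ε₁ + 1/ε₂ − 1).
1/ε₁ + 1/ε₂ − 1 = 1/0.88 + 1/0.87 − 1 = 1.286.
T₁⁴ − T₂⁴ = 5.12×10^11 − 1.20×10^11 = 3.93×10^11 K⁴.
q = 5.67×10⁻⁸ × 3.93×10^11 / 1.286 = 17300 W/m².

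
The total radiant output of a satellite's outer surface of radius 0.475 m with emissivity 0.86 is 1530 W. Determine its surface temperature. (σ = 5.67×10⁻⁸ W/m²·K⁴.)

A = 4πr² = 4π × (0.475)² = 2.84 m².
From P = εσAT⁴, T = (P / εσA)^(1/4) = (1530 / (0.86 × 5.67×10⁻⁸ × 2.84))^(1/4).
T = (1.11×10^10)^(1/4) = 324 K.

T ≈ 324 K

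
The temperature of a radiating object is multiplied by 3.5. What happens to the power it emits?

factor ≈ 150

P ∝ T⁴, so the power scales as (3.5)⁴ = 150.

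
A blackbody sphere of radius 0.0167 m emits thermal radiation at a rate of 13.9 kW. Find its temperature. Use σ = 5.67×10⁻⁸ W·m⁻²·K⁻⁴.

T ≈ 2890 K

A = 4πr² = 4π × (0.0167)² = 3.50×10^-3 m².
From P = σAT⁴, T = (P / σA)^(1/4) = (13900 / (5.67×10⁻⁸ × 3.50×10^-3))^(1/4).
T = (7.00×10^13)^(1/4) = 2890 K.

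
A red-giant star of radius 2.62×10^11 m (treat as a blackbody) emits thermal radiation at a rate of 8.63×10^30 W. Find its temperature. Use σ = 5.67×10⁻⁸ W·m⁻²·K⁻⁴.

A = 4πr² = 4π × (2.62×10^11)² = 8.63×10^23 m².
From P = σAT⁴, T = (P / σA)^(1/4) = (8.63×10^30 / (5.67×10⁻⁸ × 8.63×10^23))^(1/4).
T = (1.76×10^14)^(1/4) = 3640 K.

T ≈ 3640 K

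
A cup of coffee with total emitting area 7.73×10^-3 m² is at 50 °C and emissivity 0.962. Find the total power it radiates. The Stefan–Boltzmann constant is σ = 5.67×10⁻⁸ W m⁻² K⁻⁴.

P ≈ 4.59 W

50 °C = 323 K.
Stefan–Boltzmann: P = εσAT⁴ = 0.962 × 5.67×10⁻⁸ × 7.73×10^-3 × (323)⁴ = 0.962 × 5.67×10⁻⁸ × 7.73×10^-3 × 1.09×10^10.
P = 4.59 W.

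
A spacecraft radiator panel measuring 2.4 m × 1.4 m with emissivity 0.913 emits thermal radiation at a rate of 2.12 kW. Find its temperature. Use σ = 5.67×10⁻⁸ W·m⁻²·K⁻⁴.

A = 2.4 × 1.4 = 3.36 m².
From P = εσAT⁴, T = (P / εσA)^(1/4) = (2120 / (0.913 × 5.67×10⁻⁸ × 3.36))^(1/4).
T = (1.22×10^10)^(1/4) = 332 K.

T ≈ 332 K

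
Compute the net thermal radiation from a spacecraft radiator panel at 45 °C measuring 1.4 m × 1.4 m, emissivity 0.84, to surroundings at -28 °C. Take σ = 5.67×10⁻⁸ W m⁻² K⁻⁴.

Q ≈ 618 W

A = 1.4 × 1.4 = 1.96 m².
Convert: 45 °C = 318 K; -28 °C = 245 K.
Q = εσA(T⁴ − T_s⁴). T⁴ − T_s⁴ = (318)⁴ − (245)⁴ = 1.02×10^10 − 3.60×10^9 = 6.62×10^9 K⁴.
Q = 0.84 × 5.67×10⁻⁸ × 1.96 × 6.62×10^9 = 618 W.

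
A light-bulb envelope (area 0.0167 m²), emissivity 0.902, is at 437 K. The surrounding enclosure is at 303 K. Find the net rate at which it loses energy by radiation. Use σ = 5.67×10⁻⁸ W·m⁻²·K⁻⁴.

Q = εσA(T⁴ − T_s⁴). T⁴ − T_s⁴ = (437)⁴ − (303)⁴ = 3.65×10^10 − 8.43×10^9 = 2.80×10^10 K⁴.
Q = 0.902 × 5.67×10⁻⁸ × 0.0167 × 2.80×10^10 = 23.9 W.

Q ≈ 23.9 W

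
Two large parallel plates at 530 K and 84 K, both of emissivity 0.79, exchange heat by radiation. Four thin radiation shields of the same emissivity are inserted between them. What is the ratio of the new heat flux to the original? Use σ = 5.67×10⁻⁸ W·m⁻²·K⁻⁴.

With N identical shields there are N+1 = 5 gaps in series, each with the same radiative resistance, so the flux falls to 1/(N+1) of its unshielded value.

ratio ≈ 0.200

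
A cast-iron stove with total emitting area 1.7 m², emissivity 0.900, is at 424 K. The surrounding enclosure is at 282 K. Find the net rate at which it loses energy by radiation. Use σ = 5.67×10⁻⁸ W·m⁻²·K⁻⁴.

Q = εσA(T⁴ − T_s⁴). T⁴ − T_s⁴ = (424)⁴ − (282)⁴ = 3.23×10^10 − 6.32×10^9 = 2.60×10^10 K⁴.
Q = 0.900 × 5.67×10⁻⁸ × 1.70 × 2.60×10^10 = 2260 W.

Q ≈ 2260 W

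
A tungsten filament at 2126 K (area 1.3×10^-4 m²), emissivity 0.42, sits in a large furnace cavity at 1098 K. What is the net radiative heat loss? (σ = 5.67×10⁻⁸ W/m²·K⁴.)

Q = εσA(T⁴ − T_s⁴). T⁴ − T_s⁴ = (2126)⁴ − (1098)⁴ = 2.04×10^13 − 1.45×10^12 = 1.90×10^13 K⁴.
Q = 0.42 × 5.67×10⁻⁸ × 1.30×10^-4 × 1.90×10^13 = 58.7 W.

Q ≈ 58.7 W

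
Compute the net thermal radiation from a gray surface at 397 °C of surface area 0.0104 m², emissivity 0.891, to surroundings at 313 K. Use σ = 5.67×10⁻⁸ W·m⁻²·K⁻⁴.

Q ≈ 101 W

Convert: 397 °C = 670 K.
Q = εσA(T⁴ − T_s⁴). T⁴ − T_s⁴ = (670)⁴ − (313)⁴ = 2.02×10^11 − 9.60×10^9 = 1.92×10^11 K⁴.
Q = 0.891 × 5.67×10⁻⁸ × 0.0104 × 1.92×10^11 = 101 W.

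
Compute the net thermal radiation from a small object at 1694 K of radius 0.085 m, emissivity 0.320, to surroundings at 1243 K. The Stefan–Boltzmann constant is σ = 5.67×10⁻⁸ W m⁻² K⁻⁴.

Q ≈ 9630 W

A = 4πr² = 4π × (0.085)² = 0.0908 m².
Q = εσA(T⁴ − T_s⁴). T⁴ − T_s⁴ = (1694)⁴ − (1243)⁴ = 8.23×10^12 − 2.39×10^12 = 5.85×10^12 K⁴.
Q = 0.320 × 5.67×10⁻⁸ × 0.0908 × 5.85×10^12 = 9630 W.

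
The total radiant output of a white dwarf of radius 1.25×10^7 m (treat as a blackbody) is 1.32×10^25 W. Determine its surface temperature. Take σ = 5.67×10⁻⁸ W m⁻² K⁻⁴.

T ≈ 18600 K

A = 4πr² = 4π × (1.25×10^7)² = 1.96×10^15 m².
From P = σAT⁴, T = (P / σA)^(1/4) = (1.32×10^25 / (5.67×10⁻⁸ × 1.96×10^15))^(1/4).
T = (1.19×10^17)^(1/4) = 18600 K.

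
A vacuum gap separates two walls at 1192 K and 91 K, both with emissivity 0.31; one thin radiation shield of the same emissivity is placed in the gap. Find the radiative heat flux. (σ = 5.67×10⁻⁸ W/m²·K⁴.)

q ≈ 10500 W/m²

Each of the 2 gaps contributes resistance (2/ε − 1) = 2/0.31 − 1 = 5.452; total = 10.90.
q = σ(T₁⁴ − T₂⁴) / 10.90 = 5.67×10⁻⁸ × 2.02×10^12 / 10.90 = 10500 W/m².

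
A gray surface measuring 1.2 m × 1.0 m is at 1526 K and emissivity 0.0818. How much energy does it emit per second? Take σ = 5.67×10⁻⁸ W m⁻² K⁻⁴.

P ≈ 30200 W

A = 1.2 × 1.0 = 1.20 m².
Stefan–Boltzmann: P = εσAT⁴ = 0.0818 × 5.67×10⁻⁸ × 1.20 × (1526)⁴ = 0.0818 × 5.67×10⁻⁸ × 1.20 × 5.42×10^12.
P = 30200 W.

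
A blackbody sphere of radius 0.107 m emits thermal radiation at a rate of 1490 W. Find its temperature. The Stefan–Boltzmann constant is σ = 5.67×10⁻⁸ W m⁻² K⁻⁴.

A = 4πr² = 4π × (0.107)² = 0.144 m².
From P = σAT⁴, T = (P / σA)^(1/4) = (1490 / (5.67×10⁻⁸ × 0.144))^(1/4).
T = (1.83×10^11)^(1/4) = 654 K.

T ≈ 654 K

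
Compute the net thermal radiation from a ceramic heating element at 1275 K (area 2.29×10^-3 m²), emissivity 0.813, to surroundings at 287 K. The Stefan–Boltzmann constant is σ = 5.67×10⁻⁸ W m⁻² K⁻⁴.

Q ≈ 278 W

Q = εσA(T⁴ − T_s⁴). T⁴ − T_s⁴ = (1275)⁴ − (287)⁴ = 2.64×10^12 − 6.78×10^9 = 2.64×10^12 K⁴.
Q = 0.813 × 5.67×10⁻⁸ × 2.29×10^-3 × 2.64×10^12 = 278 W.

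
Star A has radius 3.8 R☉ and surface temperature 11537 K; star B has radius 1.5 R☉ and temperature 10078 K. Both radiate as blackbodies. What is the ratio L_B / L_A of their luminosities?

L_B/L_A ≈ 0.0907

L = 4πR²σT⁴ ∝ R²T⁴, so L_B/L_A = (1.5/3.8)² × (10078/11537)⁴ = 0.156 × 0.582 = 0.0907.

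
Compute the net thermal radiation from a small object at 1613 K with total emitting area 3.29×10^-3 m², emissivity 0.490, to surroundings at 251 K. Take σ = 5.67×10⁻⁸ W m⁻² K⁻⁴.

Q ≈ 618 W

Q = εσA(T⁴ − T_s⁴). T⁴ − T_s⁴ = (1613)⁴ − (251)⁴ = 6.77×10^12 − 3.97×10^9 = 6.77×10^12 K⁴.
Q = 0.490 × 5.67×10⁻⁸ × 3.29×10^-3 × 6.77×10^12 = 618 W.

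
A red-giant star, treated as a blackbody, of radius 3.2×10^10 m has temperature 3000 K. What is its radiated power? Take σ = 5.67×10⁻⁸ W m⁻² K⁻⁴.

A = 4πr² = 4π × (3.2×10^10)² = 1.29×10^22 m².
P = σAT⁴ = 5.67×10⁻⁸ × 1.29×10^22 × (3000)⁴ = 5.67×10⁻⁸ × 1.29×10^22 × 8.10×10^13.
P = 5.91×10^28 W.

P ≈ 5.91×10^28 W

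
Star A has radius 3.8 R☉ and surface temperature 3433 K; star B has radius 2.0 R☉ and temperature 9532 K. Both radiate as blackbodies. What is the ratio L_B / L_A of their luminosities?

L_B/L_A ≈ 16.5

L = 4πR²σT⁴ ∝ R²T⁴, so L_B/L_A = (2.0/3.8)² × (9532/3433)⁴ = 0.277 × 59.4 = 16.5.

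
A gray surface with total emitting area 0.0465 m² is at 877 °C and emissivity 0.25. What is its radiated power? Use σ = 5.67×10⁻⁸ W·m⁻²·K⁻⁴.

877 °C = 1150 K.
Stefan–Boltzmann: P = εσAT⁴ = 0.25 × 5.67×10⁻⁸ × 0.0465 × (1150)⁴ = 0.25 × 5.67×10⁻⁸ × 0.0465 × 1.75×10^12.
P = 1150 W.

P ≈ 1150 W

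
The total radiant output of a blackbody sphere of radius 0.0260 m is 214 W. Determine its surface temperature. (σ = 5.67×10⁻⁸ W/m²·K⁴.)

A = 4πr² = 4π × (0.0260)² = 8.49×10^-3 m².
From P = σAT⁴, T = (P / σA)^(1/4) = (214 / (5.67×10⁻⁸ × 8.49×10^-3))^(1/4).
T = (4.44×10^11)^(1/4) = 816 K.

T ≈ 816 K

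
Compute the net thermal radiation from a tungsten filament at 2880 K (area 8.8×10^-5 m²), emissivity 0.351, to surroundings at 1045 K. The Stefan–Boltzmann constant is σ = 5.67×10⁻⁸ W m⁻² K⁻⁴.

Q ≈ 118 W

Q = εσA(T⁴ − T_s⁴). T⁴ − T_s⁴ = (2880)⁴ − (1045)⁴ = 6.88×10^13 − 1.19×10^12 = 6.76×10^13 K⁴.
Q = 0.351 × 5.67×10⁻⁸ × 8.80×10^-5 × 6.76×10^13 = 118 W.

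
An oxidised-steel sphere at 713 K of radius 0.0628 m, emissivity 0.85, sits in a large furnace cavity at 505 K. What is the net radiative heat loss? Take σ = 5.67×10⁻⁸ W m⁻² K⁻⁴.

Q ≈ 462 W

A = 4πr² = 4π × (0.0628)² = 0.0496 m².
Q = εσA(T⁴ − T_s⁴). T⁴ − T_s⁴ = (713)⁴ − (505)⁴ = 2.58×10^11 − 6.50×10^10 = 1.93×10^11 K⁴.
Q = 0.85 × 5.67×10⁻⁸ × 0.0496 × 1.93×10^11 = 462 W.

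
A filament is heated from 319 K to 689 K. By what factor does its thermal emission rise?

ratio ≈ 21.8

P ∝ T⁴, so the ratio is (689/319)⁴ = (2.160)⁴ = 21.8.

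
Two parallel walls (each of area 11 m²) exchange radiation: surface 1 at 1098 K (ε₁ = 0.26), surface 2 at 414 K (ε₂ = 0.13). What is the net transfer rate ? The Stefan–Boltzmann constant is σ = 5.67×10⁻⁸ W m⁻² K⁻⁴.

For two large parallel gray plates, q = σ(T₁⁴ − T₂⁴) / (1/ε₁ + 1/ε₂ − 1).
1/ε₁ + 1/ε₂ − 1 = 1/0.26 + 1/0.13 − 1 = 10.54.
T₁⁴ − T₂⁴ = 1.45×10^12 − 2.94×10^10 = 1.42×10^12 K⁴.
q = 5.67×10⁻⁸ × 1.42×10^12 / 10.54 = 7660 W/m².
Q = q·A = 7660 × 11 = 84300 W.

Q ≈ 84300 W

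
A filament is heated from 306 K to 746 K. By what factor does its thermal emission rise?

ratio ≈ 35.3

P ∝ T⁴, so the ratio is (746/306)⁴ = (2.438)⁴ = 35.3.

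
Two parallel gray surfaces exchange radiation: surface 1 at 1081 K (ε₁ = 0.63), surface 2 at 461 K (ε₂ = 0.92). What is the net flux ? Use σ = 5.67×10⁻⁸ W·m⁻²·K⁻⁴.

For two large parallel gray plates, q = σ(T₁⁴ − T₂⁴) / (1/ε₁ + 1/ε₂ − 1).
1/ε₁ + 1/ε₂ − 1 = 1/0.63 + 1/0.92 − 1 = 1.674.
T₁⁴ − T₂⁴ = 1.37×10^12 − 4.52×10^10 = 1.32×10^12 K⁴.
q = 5.67×10⁻⁸ × 1.32×10^12 / 1.674 = 44700 W/m².

q ≈ 44700 W/m²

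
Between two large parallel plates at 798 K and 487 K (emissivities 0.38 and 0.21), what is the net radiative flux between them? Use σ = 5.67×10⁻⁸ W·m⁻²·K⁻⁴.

For two large parallel gray plates, q = σ(T₁⁴ − T₂⁴) / (1/ε₁ + 1/ε₂ − 1).
1/ε₁ + 1/ε₂ − 1 = 1/0.38 + 1/0.21 − 1 = 6.393.
T₁⁴ − T₂⁴ = 4.06×10^11 − 5.62×10^10 = 3.49×10^11 K⁴.
q = 5.67×10⁻⁸ × 3.49×10^11 / 6.393 = 3100 W/m².

q ≈ 3100 W/m²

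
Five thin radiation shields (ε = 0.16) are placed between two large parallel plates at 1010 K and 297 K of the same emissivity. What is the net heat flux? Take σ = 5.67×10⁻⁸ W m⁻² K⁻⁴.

Each of the 6 gaps contributes resistance (2/ε − 1) = 2/0.16 − 1 = 11.50; total = 69.00.
q = σ(T₁⁴ − T₂⁴) / 69.00 = 5.67×10⁻⁸ × 1.03×10^12 / 69.00 = 849 W/m².

q ≈ 849 W/m²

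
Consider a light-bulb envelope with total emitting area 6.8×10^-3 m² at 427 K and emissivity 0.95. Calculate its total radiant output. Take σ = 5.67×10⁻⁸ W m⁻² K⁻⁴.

Stefan–Boltzmann: P = εσAT⁴ = 0.95 × 5.67×10⁻⁸ × 6.80×10^-3 × (427)⁴ = 0.95 × 5.67×10⁻⁸ × 6.80×10^-3 × 3.32×10^10.
P = 12.2 W.

P ≈ 12.2 W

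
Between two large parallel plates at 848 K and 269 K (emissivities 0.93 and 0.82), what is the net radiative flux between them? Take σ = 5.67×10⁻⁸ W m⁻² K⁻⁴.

q ≈ 22400 W/m²

For two large parallel gray plates, q = σ(T₁⁴ − T₂⁴) / (1/ε₁ + 1/ε₂ − 1).
1/ε₁ + 1/ε₂ − 1 = 1/0.93 + 1/0.82 − 1 = 1.295.
T₁⁴ − T₂⁴ = 5.17×10^11 − 5.24×10^9 = 5.12×10^11 K⁴.
q = 5.67×10⁻⁸ × 5.12×10^11 / 1.295 = 22400 W/m².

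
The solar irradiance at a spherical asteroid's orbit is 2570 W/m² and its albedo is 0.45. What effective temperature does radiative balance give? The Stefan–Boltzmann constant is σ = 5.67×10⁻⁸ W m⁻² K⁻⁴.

T ≈ 281 K

Power absorbed = (1−a)S·πR²; power emitted = 4πR²σT⁴. Equating and cancelling πR²:
T = ((1−a)S / 4σ)^(1/4) = (1410 / (4 × 5.67×10⁻⁸))^(1/4) = (6.23×10^9)^(1/4).
T = 281 K.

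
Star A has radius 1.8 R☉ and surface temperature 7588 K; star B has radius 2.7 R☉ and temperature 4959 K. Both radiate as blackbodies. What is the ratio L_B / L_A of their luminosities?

L_B/L_A ≈ 0.410

L = 4πR²σT⁴ ∝ R²T⁴, so L_B/L_A = (2.7/1.8)² × (4959/7588)⁴ = 2.25 × 0.182 = 0.410.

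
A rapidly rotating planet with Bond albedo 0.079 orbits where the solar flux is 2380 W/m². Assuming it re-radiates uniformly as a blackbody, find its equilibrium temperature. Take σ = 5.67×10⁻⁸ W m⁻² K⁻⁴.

Power absorbed = (1−a)S·πR²; power emitted = 4πR²σT⁴. Equating and cancelling πR²:
T = ((1−a)S / 4σ)^(1/4) = (2190 / (4 × 5.67×10⁻⁸))^(1/4) = (9.66×10^9)^(1/4).
T = 314 K.

T ≈ 314 K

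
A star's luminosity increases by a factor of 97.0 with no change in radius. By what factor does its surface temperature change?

P ∝ T⁴ ⇒ T ∝ P^(1/4), so T scales by (97.0)^(1/4) = 3.14.

factor ≈ 3.14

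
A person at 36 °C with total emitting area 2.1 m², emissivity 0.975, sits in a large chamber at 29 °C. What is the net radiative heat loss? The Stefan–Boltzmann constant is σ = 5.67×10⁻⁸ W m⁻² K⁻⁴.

Convert: 36 °C = 309 K; 29 °C = 302 K.
Q = εσA(T⁴ − T_s⁴). T⁴ − T_s⁴ = (309)⁴ − (302)⁴ = 9.12×10^9 − 8.32×10^9 = 7.98×10^8 K⁴.
Q = 0.975 × 5.67×10⁻⁸ × 2.10 × 7.98×10^8 = 92.7 W.

Q ≈ 92.7 W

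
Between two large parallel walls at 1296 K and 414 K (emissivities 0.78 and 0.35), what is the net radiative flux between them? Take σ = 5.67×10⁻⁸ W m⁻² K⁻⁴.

q ≈ 50400 W/m²

For two large parallel gray plates, q = σ(T₁⁴ − T₂⁴) / (1/ε₁ + 1/ε₂ − 1).
1/ε₁ + 1/ε₂ − 1 = 1/0.78 + 1/0.35 − 1 = 3.139.
T₁⁴ − T₂⁴ = 2.82×10^12 − 2.94×10^10 = 2.79×10^12 K⁴.
q = 5.67×10⁻⁸ × 2.79×10^12 / 3.139 = 50400 W/m².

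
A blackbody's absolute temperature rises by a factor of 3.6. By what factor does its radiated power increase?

factor ≈ 168

P ∝ T⁴, so the power scales as (3.6)⁴ = 168.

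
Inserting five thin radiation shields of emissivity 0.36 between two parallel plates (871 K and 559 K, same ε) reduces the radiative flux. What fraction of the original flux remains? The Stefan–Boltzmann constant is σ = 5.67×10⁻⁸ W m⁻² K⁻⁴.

With N identical shields there are N+1 = 6 gaps in series, each with the same radiative resistance, so the flux falls to 1/(N+1) of its unshielded value.

ratio ≈ 0.167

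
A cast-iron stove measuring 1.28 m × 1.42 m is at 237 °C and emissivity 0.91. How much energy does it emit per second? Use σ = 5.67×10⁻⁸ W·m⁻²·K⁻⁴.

P ≈ 6340 W

A = 1.28 × 1.42 = 1.82 m².
237 °C = 510 K.
P = εσAT⁴ = 0.91 × 5.67×10⁻⁸ × 1.82 × (510)⁴ = 0.91 × 5.67×10⁻⁸ × 1.82 × 6.77×10^10.
P = 6340 W.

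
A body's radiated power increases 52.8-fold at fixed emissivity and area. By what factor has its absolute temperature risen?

factor ≈ 2.70

P ∝ T⁴ ⇒ T ∝ P^(1/4), so T scales by (52.8)^(1/4) = 2.70.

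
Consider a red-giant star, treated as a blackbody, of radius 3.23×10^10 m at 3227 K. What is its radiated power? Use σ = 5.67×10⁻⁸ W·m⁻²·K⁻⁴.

P ≈ 8.06×10^28 W

A = 4πr² = 4π × (3.23×10^10)² = 1.31×10^22 m².
P = σAT⁴ = 5.67×10⁻⁸ × 1.31×10^22 × (3227)⁴ = 5.67×10⁻⁸ × 1.31×10^22 × 1.08×10^14.
P = 8.06×10^28 W.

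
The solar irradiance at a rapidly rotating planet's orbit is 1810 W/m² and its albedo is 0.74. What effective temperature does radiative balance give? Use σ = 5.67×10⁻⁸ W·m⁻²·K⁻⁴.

T ≈ 213 K

Power absorbed = (1−a)S·πR²; power emitted = 4πR²σT⁴. Equating and cancelling πR²:
T = ((1−a)S / 4σ)^(1/4) = (471 / (4 × 5.67×10⁻⁸))^(1/4) = (2.07×10^9)^(1/4).
T = 213 K.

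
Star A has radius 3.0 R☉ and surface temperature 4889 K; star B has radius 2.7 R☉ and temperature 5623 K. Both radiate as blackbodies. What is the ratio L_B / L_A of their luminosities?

L = 4πR²σT⁴ ∝ R²T⁴, so L_B/L_A = (2.7/3.0)² × (5623/4889)⁴ = 0.810 × 1.75 = 1.42.

L_B/L_A ≈ 1.42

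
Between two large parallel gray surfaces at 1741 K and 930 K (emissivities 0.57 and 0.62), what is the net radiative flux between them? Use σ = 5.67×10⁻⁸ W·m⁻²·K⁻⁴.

For two large parallel gray plates, q = σ(T₁⁴ − T₂⁴) / (1/ε₁ + 1/ε₂ − 1).
1/ε₁ + 1/ε₂ − 1 = 1/0.57 + 1/0.62 − 1 = 2.367.
T₁⁴ − T₂⁴ = 9.19×10^12 − 7.48×10^11 = 8.44×10^12 K⁴.
q = 5.67×10⁻⁸ × 8.44×10^12 / 2.367 = 2.02×10^5 W/m².

q ≈ 2.02×10^5 W/m²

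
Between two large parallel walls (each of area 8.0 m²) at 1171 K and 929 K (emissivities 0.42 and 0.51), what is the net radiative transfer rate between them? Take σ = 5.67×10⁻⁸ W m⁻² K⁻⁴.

For two large parallel gray plates, q = σ(T₁⁴ − T₂⁴) / (1/ε₁ + 1/ε₂ − 1).
1/ε₁ + 1/ε₂ − 1 = 1/0.42 + 1/0.51 − 1 = 3.342.
T₁⁴ − T₂⁴ = 1.88×10^12 − 7.45×10^11 = 1.14×10^12 K⁴.
q = 5.67×10⁻⁸ × 1.14×10^12 / 3.342 = 19300 W/m².
Q = q·A = 19300 × 8.0 = 1.54×10^5 W.

Q ≈ 1.54×10^5 W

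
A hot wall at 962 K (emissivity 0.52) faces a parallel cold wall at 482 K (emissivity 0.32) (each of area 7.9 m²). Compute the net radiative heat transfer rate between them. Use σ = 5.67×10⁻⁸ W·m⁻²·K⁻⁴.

For two large parallel gray plates, q = σ(T₁⁴ − T₂⁴) / (1/ε₁ + 1/ε₂ − 1).
1/ε₁ + 1/ε₂ − 1 = 1/0.52 + 1/0.32 − 1 = 4.048.
T₁⁴ − T₂⁴ = 8.56×10^11 − 5.40×10^10 = 8.02×10^11 K⁴.
q = 5.67×10⁻⁸ × 8.02×10^11 / 4.048 = 11200 W/m².
Q = q·A = 11200 × 7.9 = 88800 W.

Q ≈ 88800 W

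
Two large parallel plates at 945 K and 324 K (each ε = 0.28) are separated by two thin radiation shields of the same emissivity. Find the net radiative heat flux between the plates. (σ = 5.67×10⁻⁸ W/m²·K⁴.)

q ≈ 2420 W/m²

Each of the 3 gaps contributes resistance (2/ε − 1) = 2/0.28 − 1 = 6.143; total = 18.43.
q = σ(T₁⁴ − T₂⁴) / 18.43 = 5.67×10⁻⁸ × 7.86×10^11 / 18.43 = 2420 W/m².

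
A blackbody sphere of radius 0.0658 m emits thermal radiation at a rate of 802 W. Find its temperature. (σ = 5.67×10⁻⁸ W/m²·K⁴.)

T ≈ 714 K

A = 4πr² = 4π × (0.0658)² = 0.0544 m².
From P = σAT⁴, T = (P / σA)^(1/4) = (802 / (5.67×10⁻⁸ × 0.0544))^(1/4).
T = (2.60×10^11)^(1/4) = 714 K.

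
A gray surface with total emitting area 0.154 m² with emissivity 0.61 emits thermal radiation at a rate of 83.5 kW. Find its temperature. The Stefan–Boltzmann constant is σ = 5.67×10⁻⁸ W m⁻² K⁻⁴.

T ≈ 1990 K

From P = εσAT⁴, T = (P / εσA)^(1/4) = (83500 / (0.61 × 5.67×10⁻⁸ × 0.154))^(1/4).
T = (1.57×10^13)^(1/4) = 1990 K.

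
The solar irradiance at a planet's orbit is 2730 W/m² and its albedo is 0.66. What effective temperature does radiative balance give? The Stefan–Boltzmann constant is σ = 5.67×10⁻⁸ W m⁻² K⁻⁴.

Power absorbed = (1−a)S·πR²; power emitted = 4πR²σT⁴. Equating and cancelling πR²:
T = ((1−a)S / 4σ)^(1/4) = (928 / (4 × 5.67×10⁻⁸))^(1/4) = (4.09×10^9)^(1/4).
T = 253 K.

T ≈ 253 K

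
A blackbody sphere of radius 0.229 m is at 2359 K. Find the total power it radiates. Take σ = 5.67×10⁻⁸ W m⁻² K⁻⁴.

P ≈ 1.16×10^6 W

A = 4πr² = 4π × (0.229)² = 0.659 m².
P = σAT⁴ = 5.67×10⁻⁸ × 0.659 × (2359)⁴ = 5.67×10⁻⁸ × 0.659 × 3.10×10^13.
P = 1.16×10^6 W.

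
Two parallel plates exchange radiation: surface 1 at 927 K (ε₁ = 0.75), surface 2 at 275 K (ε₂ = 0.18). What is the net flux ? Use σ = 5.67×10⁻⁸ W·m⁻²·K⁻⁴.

For two large parallel gray plates, q = σ(T₁⁴ − T₂⁴) / (1/ε₁ + 1/ε₂ − 1).
1/ε₁ + 1/ε₂ − 1 = 1/0.75 + 1/0.18 − 1 = 5.889.
T₁⁴ − T₂⁴ = 7.38×10^11 − 5.72×10^9 = 7.33×10^11 K⁴.
q = 5.67×10⁻⁸ × 7.33×10^11 / 5.889 = 7050 W/m².

q ≈ 7050 W/m²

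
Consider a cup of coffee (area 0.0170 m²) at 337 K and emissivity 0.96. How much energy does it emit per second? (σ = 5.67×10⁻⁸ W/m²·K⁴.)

P ≈ 11.9 W

Stefan–Boltzmann: P = εσAT⁴ = 0.96 × 5.67×10⁻⁸ × 0.0170 × (337)⁴ = 0.96 × 5.67×10⁻⁸ × 0.0170 × 1.29×10^10.
P = 11.9 W.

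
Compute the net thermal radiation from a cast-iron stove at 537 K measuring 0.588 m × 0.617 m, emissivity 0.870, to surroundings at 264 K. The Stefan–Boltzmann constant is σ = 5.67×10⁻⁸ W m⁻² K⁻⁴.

A = 0.588 × 0.617 = 0.363 m².
Q = εσA(T⁴ − T_s⁴). T⁴ − T_s⁴ = (537)⁴ − (264)⁴ = 8.32×10^10 − 4.86×10^9 = 7.83×10^10 K⁴.
Q = 0.870 × 5.67×10⁻⁸ × 0.363 × 7.83×10^10 = 1400 W.

Q ≈ 1400 W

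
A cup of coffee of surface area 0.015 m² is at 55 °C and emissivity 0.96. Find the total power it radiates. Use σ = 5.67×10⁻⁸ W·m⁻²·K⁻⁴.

55 °C = 328 K.
Stefan–Boltzmann: P = εσAT⁴ = 0.96 × 5.67×10⁻⁸ × 0.0150 × (328)⁴ = 0.96 × 5.67×10⁻⁸ × 0.0150 × 1.16×10^10.
P = 9.45 W.

P ≈ 9.45 W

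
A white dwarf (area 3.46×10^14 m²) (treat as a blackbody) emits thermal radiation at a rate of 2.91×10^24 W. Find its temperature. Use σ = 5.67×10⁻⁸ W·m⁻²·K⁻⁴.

T ≈ 19600 K

From P = σAT⁴, T = (P / σA)^(1/4) = (2.91×10^24 / (5.67×10⁻⁸ × 3.46×10^14))^(1/4).
T = (1.48×10^17)^(1/4) = 19600 K.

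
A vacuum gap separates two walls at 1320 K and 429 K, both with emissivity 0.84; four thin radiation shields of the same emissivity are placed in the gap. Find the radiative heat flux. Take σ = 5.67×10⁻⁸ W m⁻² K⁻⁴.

q ≈ 24700 W/m²

Each of the 5 gaps contributes resistance (2/ε − 1) = 2/0.84 − 1 = 1.381; total = 6.905.
q = σ(T₁⁴ − T₂⁴) / 6.905 = 5.67×10⁻⁸ × 3.00×10^12 / 6.905 = 24700 W/m².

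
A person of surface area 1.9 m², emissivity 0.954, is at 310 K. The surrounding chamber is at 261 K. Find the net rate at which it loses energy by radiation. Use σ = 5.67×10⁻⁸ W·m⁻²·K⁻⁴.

Q = εσA(T⁴ − T_s⁴). T⁴ − T_s⁴ = (310)⁴ − (261)⁴ = 9.24×10^9 − 4.64×10^9 = 4.59×10^9 K⁴.
Q = 0.954 × 5.67×10⁻⁸ × 1.90 × 4.59×10^9 = 472 W.

Q ≈ 472 W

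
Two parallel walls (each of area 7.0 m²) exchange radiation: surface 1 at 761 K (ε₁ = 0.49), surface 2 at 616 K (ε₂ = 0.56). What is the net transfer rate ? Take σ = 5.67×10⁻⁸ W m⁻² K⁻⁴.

Q ≈ 26900 W

For two large parallel gray plates, q = σ(T₁⁴ − T₂⁴) / (1/ε₁ + 1/ε₂ − 1).
1/ε₁ + 1/ε₂ − 1 = 1/0.49 + 1/0.56 − 1 = 2.827.
T₁⁴ − T₂⁴ = 3.35×10^11 − 1.44×10^11 = 1.91×10^11 K⁴.
q = 5.67×10⁻⁸ × 1.91×10^11 / 2.827 = 3840 W/m².
Q = q·A = 3840 × 7.0 = 26900 W.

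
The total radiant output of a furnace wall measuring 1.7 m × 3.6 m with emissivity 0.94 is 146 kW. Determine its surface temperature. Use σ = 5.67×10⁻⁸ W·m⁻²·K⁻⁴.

A = 1.7 × 3.6 = 6.12 m².
From P = εσAT⁴, T = (P / εσA)^(1/4) = (1.46×10^5 / (0.94 × 5.67×10⁻⁸ × 6.12))^(1/4).
T = (4.48×10^11)^(1/4) = 818 K.

T ≈ 818 K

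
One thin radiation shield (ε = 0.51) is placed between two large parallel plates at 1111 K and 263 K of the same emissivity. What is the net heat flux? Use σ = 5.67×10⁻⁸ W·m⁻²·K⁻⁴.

Each of the 2 gaps contributes resistance (2/ε − 1) = 2/0.51 − 1 = 2.922; total = 5.843.
q = σ(T₁⁴ − T₂⁴) / 5.843 = 5.67×10⁻⁸ × 1.52×10^12 / 5.843 = 14700 W/m².

q ≈ 14700 W/m²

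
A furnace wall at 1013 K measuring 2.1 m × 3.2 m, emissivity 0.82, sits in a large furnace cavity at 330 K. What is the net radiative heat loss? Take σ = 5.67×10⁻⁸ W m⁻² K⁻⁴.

Q ≈ 3.25×10^5 W

A = 2.1 × 3.2 = 6.72 m².
Q = εσA(T⁴ − T_s⁴). T⁴ − T_s⁴ = (1013)⁴ − (330)⁴ = 1.05×10^12 − 1.19×10^10 = 1.04×10^12 K⁴.
Q = 0.82 × 5.67×10⁻⁸ × 6.72 × 1.04×10^12 = 3.25×10^5 W.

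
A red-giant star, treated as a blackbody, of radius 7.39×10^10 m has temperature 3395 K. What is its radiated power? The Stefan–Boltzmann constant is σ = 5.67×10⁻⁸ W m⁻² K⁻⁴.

A = 4πr² = 4π × (7.39×10^10)² = 6.86×10^22 m².
P = σAT⁴ = 5.67×10⁻⁸ × 6.86×10^22 × (3395)⁴ = 5.67×10⁻⁸ × 6.86×10^22 × 1.33×10^14.
P = 5.17×10^29 W.

P ≈ 5.17×10^29 W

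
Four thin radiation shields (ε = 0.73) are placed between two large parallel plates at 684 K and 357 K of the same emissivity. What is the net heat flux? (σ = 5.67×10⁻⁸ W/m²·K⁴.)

Each of the 5 gaps contributes resistance (2/ε − 1) = 2/0.73 − 1 = 1.740; total = 8.699.
q = σ(T₁⁴ − T₂⁴) / 8.699 = 5.67×10⁻⁸ × 2.03×10^11 / 8.699 = 1320 W/m².

q ≈ 1320 W/m²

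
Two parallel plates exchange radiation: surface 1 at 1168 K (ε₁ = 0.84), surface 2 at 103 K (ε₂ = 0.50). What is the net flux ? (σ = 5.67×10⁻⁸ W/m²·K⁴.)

For two large parallel gray plates, q = σ(T₁⁴ − T₂⁴) / (1/ε₁ + 1/ε₂ − 1).
1/ε₁ + 1/ε₂ − 1 = 1/0.84 + 1/0.50 − 1 = 2.190.
T₁⁴ − T₂⁴ = 1.86×10^12 − 1.13×10^8 = 1.86×10^12 K⁴.
q = 5.67×10⁻⁸ × 1.86×10^12 / 2.190 = 48200 W/m².

q ≈ 48200 W/m²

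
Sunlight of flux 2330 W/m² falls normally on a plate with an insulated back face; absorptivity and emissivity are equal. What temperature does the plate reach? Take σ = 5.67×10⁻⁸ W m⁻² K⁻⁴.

T ≈ 450 K

Absorbed flux αS = emitted flux εσT⁴ (one radiating face); with α = ε, T = (S/σ)^(1/4).
T = (2330 / 5.67×10⁻⁸)^(1/4) = (4.11×10^10)^(1/4).
T = 450 K.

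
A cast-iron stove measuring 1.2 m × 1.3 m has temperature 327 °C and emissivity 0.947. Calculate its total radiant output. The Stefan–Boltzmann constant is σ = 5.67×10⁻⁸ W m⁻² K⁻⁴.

A = 1.2 × 1.3 = 1.56 m².
327 °C = 600 K.
Stefan–Boltzmann: P = εσAT⁴ = 0.947 × 5.67×10⁻⁸ × 1.56 × (600)⁴ = 0.947 × 5.67×10⁻⁸ × 1.56 × 1.30×10^11.
P = 10900 W.

P ≈ 10900 W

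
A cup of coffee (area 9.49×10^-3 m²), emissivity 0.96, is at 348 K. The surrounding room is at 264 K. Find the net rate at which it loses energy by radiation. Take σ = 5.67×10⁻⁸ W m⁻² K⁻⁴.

Q ≈ 5.07 W

Q = εσA(T⁴ − T_s⁴). T⁴ − T_s⁴ = (348)⁴ − (264)⁴ = 1.47×10^10 − 4.86×10^9 = 9.81×10^9 K⁴.
Q = 0.96 × 5.67×10⁻⁸ × 9.49×10^-3 × 9.81×10^9 = 5.07 W.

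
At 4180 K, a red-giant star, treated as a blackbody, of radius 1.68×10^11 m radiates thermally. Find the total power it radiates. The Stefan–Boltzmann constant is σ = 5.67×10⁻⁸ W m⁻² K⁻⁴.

P ≈ 6.14×10^30 W

A = 4πr² = 4π × (1.68×10^11)² = 3.55×10^23 m².
P = σAT⁴ = 5.67×10⁻⁸ × 3.55×10^23 × (4180)⁴ = 5.67×10⁻⁸ × 3.55×10^23 × 3.05×10^14.
P = 6.14×10^30 W.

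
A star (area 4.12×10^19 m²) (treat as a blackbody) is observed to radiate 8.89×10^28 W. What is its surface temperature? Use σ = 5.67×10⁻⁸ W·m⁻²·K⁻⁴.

From P = σAT⁴, T = (P / σA)^(1/4) = (8.89×10^28 / (5.67×10⁻⁸ × 4.12×10^19))^(1/4).
T = (3.81×10^16)^(1/4) = 14000 K.

T ≈ 14000 K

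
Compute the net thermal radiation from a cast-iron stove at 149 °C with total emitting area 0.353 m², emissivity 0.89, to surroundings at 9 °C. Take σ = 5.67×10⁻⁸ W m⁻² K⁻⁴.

Q ≈ 452 W

Convert: 149 °C = 422 K; 9 °C = 282 K.
Q = εσA(T⁴ − T_s⁴). T⁴ − T_s⁴ = (422)⁴ − (282)⁴ = 3.17×10^10 − 6.32×10^9 = 2.54×10^10 K⁴.
Q = 0.89 × 5.67×10⁻⁸ × 0.353 × 2.54×10^10 = 452 W.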